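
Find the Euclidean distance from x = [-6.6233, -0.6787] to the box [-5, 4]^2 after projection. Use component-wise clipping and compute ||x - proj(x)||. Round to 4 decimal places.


Project each component onto [-5, 4].
clip(-6.6233) = -5.0, clip(-0.6787) = -0.6787
Projection = [-5.0, -0.6787]
Squared diffs: [2.6351, 0.0]
Distance = sqrt(2.6351) = 1.6233


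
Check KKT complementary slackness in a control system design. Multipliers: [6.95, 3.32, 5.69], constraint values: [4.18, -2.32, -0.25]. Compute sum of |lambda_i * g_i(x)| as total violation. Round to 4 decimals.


KKT complementary slackness check:
lambda_1 * g_1 = 6.95 * 4.18 = 29.051
lambda_2 * g_2 = 3.32 * -2.32 = -7.7024
lambda_3 * g_3 = 5.69 * -0.25 = -1.4225
Total violation = 29.051 + 7.7024 + 1.4225 = 38.1759


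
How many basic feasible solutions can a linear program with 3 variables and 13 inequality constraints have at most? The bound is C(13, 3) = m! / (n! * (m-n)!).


Each vertex corresponds to some choice of n active constraints out of m, so the number of vertices is at most C(m, n) = m! / (n!(m-n)!).
m = 13, n = 3
Numerator: 13 * 12 * 11
Denominator: 3! = 6
C(13, 3) = 286


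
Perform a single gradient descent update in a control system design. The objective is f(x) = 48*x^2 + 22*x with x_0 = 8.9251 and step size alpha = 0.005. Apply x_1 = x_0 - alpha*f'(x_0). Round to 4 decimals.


We compute the gradient at x_0 and apply the update.
f'(x) = 96*x + 22
f'(8.9251) = 96*8.9251 + 22 = 878.8096
x_1 = 8.9251 - 0.005*878.8096 = 4.5311


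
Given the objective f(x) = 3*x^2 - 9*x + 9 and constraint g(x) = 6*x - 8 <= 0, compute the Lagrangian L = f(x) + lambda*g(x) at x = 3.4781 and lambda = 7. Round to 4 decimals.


Step 1: Evaluate f(x).
f(3.4781) = 3*3.4781^2 - 9*3.4781 + 9 = 13.9886
Step 2: Evaluate g(x).
g(3.4781) = 6*3.4781 - 8 = 12.8686
Step 3: Compute Lagrangian.
L = 13.9886 + 7*12.8686 = 104.0688


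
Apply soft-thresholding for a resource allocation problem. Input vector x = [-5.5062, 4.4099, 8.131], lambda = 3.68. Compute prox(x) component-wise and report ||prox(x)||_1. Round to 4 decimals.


Soft-thresholding with lambda = 3.68:
prox(-5.5062) = sign(-5.5062)*max(|-5.5062| - 3.68, 0) = -1.8262
prox(4.4099) = sign(4.4099)*max(|4.4099| - 3.68, 0) = 0.7299
prox(8.131) = sign(8.131)*max(|8.131| - 3.68, 0) = 4.451
prox(x) = [-1.8262, 0.7299, 4.451]
||prox(x)||_1 = 1.8262 + 0.7299 + 4.451 = 7.0071


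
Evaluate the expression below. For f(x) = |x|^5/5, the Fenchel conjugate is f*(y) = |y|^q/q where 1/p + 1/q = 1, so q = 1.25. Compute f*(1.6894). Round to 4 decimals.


The conjugate exponent q satisfies 1/p + 1/q = 1.
p = 5, so q = 5/(5 - 1) = 1.25
|y|^q = 1.6894^1.25 = 1.926
f*(1.6894) = 1.926 / 1.25 = 1.5408


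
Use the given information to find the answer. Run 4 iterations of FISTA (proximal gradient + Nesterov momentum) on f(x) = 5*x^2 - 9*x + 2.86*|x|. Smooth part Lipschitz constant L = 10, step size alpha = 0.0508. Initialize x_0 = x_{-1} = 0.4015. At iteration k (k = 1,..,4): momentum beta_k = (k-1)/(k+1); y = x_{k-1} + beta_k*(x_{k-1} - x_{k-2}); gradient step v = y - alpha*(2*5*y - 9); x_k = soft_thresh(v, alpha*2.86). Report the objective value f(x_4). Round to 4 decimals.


FISTA on f(x) = 5*x^2 - 9*x + 2.86*|x|
L = 10, alpha = 0.0508
Iteration 1: beta = 0.0, y = 0.4015 + 0.0*(0.4015 - 0.4015) = 0.4015
  grad(y) = -4.985, v = y - alpha*grad = 0.6547
  prox(v) = soft_thresh(0.6547, 0.1453) = 0.5095
Iteration 2: beta = 0.3333, y = 0.5095 + 0.3333*(0.5095 - 0.4015) = 0.5454
  grad(y) = -3.5457, v = y - alpha*grad = 0.7256
  prox(v) = soft_thresh(0.7256, 0.1453) = 0.5803
Iteration 3: beta = 0.5, y = 0.5803 + 0.5*(0.5803 - 0.5095) = 0.6157
  grad(y) = -2.8433, v = y - alpha*grad = 0.7601
  prox(v) = soft_thresh(0.7601, 0.1453) = 0.6148
Iteration 4: beta = 0.6, y = 0.6148 + 0.6*(0.6148 - 0.5803) = 0.6356
  grad(y) = -2.6444, v = y - alpha*grad = 0.7699
  prox(v) = soft_thresh(0.7699, 0.1453) = 0.6246
f(x_4) = 5*0.6246^2 - 9*0.6246 + 2.86*|0.6246| = -1.8844


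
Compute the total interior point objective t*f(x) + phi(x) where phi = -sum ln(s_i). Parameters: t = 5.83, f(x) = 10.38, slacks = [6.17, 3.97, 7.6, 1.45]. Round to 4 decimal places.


Step 1: Compute log-barrier.
ln values: [1.8197, 1.3788, 2.0281, 0.3716]
phi = -(1.8197 + 1.3788 + 2.0281 + 0.3716) = -5.5982
Step 2: Compute augmented objective.
t*f(x) = 5.83*10.38 = 60.5154
Total = 60.5154 - 5.5982 = 54.9172


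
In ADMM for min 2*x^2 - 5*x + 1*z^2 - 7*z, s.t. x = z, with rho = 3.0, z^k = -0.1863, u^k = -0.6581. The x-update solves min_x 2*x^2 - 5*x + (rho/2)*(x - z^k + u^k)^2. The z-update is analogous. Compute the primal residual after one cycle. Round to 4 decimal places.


ADMM iteration with rho = 3.0, z^k = -0.1863, u^k = -0.6581
Step 1: x-update.
Minimize 2*x^2 - 5*x + (3.0/2)*(x + 0.1863 - 0.6581)^2
FOC: (2*2 + 3.0)*x = 5 + 3.0*(-0.1863 + 0.6581)
x^{k+1} = 0.9165
Step 2: z-update.
Minimize 1*z^2 - 7*z + (3.0/2)*(0.9165 - z - 0.6581)^2
FOC: (2*1 + 3.0)*z = 7 + 3.0*(0.9165 - 0.6581)
z^{k+1} = 1.555
Step 3: u-update.
u^{k+1} = -0.6581 + 0.9165 - 1.555 = -1.2966
Step 4: Primal residual = |0.9165 - 1.555| = 0.6385


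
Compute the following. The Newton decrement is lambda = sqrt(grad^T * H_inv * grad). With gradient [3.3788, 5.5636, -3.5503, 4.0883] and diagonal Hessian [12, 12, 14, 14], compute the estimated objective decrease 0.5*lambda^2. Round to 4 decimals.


Step 1: H is diagonal, so H^(-1) * g = [0.2816, 0.4636, -0.2536, 0.292].
Step 2: g^T H^(-1) g = sum_i g_i^2 / H_ii
  = (3.3788)^2/12 + (5.5636)^2/12 + (-3.5503)^2/14 + (4.0883)^2/14
  = 0.9514 + 2.5795 + 0.9003 + 1.1939 = 5.625
Step 3: Objective decrease = 0.5 * g^T H^(-1) g = 2.8125


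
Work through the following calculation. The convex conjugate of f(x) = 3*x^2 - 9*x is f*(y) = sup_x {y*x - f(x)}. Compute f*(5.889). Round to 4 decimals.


f*(y) = sup_x {y*x - a*x^2 - b*x} = sup_x {(y-b)*x - a*x^2}
FOC: (y - b) - 2a*x = 0 => x* = (y - b)/(2a)
x* = (5.889 + 9)/(2*3) = 2.4815
f*(5.889) = (y-b)^2/(4a) = (5.889 + 9)^2/(4*3)
= 221.6823/12 = 18.4735


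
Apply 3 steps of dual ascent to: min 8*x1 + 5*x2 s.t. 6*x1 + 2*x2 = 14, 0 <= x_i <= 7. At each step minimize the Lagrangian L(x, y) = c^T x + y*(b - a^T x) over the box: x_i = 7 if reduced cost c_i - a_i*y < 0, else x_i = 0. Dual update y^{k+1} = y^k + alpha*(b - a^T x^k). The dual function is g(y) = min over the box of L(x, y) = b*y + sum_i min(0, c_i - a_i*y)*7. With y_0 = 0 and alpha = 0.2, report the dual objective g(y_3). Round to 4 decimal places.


Dual ascent for LP: min 8*x1 + 5*x2, 6*x1 + 2*x2 = 14, 0 <= x_i <= 7
Step 1: y^k = 0.0, reduced costs: (8.0, 5.0)
  x^k = (0.0, 0.0), subgradient = b - a^T x = 14.0
  y^{k+1} = 0.0 + 0.2*14.0 = 2.8
Step 2: y^k = 2.8, reduced costs: (-8.8, -0.6)
  x^k = (7.0, 7.0), subgradient = b - a^T x = -42.0
  y^{k+1} = 2.8 + 0.2*-42.0 = -5.6
Step 3: y^k = -5.6, reduced costs: (41.6, 16.2)
  x^k = (0.0, 0.0), subgradient = b - a^T x = 14.0
  y^{k+1} = -5.6 + 0.2*14.0 = -2.8
Dual objective at y_3 = -2.8: reduced costs (24.8, 10.6), box minimizer x = (0.0, 0.0)
g(y_3) = b*y + (c1 - a1*y)*x1 + (c2 - a2*y)*x2 = 14*(-2.8) + 24.8*0.0 + 10.6*0.0 = -39.2 + 0.0 + 0.0 = -39.2


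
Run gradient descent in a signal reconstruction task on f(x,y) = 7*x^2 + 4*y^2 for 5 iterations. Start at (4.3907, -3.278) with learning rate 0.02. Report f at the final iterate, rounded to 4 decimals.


Gradient descent on f(x,y) = 7*x^2 + 4*y^2.
Starting point: (4.3907, -3.278), alpha = 0.02
Step 1: grad_x = 2*7*4.3907 = 61.4698, grad_y = 2*4*-3.278 = -26.224
  x_1 = 4.3907 - 0.02*61.4698 = 3.1613
  y_1 = -3.278 - 0.02*-26.224 = -2.7535
Step 2: grad_x = 2*7*3.1613 = 44.2583, grad_y = 2*4*-2.7535 = -22.0282
  x_2 = 3.1613 - 0.02*44.2583 = 2.2761
  y_2 = -2.7535 - 0.02*-22.0282 = -2.313
Step 3: grad_x = 2*7*2.2761 = 31.8659, grad_y = 2*4*-2.313 = -18.5037
  x_3 = 2.2761 - 0.02*31.8659 = 1.6388
  y_3 = -2.313 - 0.02*-18.5037 = -1.9429
Step 4: grad_x = 2*7*1.6388 = 22.9435, grad_y = 2*4*-1.9429 = -15.5431
  x_4 = 1.6388 - 0.02*22.9435 = 1.18
  y_4 = -1.9429 - 0.02*-15.5431 = -1.632
Step 5: grad_x = 2*7*1.18 = 16.5193, grad_y = 2*4*-1.632 = -13.0562
  x_5 = 1.18 - 0.02*16.5193 = 0.8496
  y_5 = -1.632 - 0.02*-13.0562 = -1.3709
f(0.8496, -1.3709) = 7*0.8496^2 + 4*(-1.3709)^2 = 12.5698


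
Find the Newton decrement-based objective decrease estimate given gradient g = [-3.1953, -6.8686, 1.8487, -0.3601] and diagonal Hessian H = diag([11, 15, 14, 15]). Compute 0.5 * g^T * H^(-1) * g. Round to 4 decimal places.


Step 1: H is diagonal, so H^(-1) * g = [-0.2905, -0.4579, 0.1321, -0.024].
Step 2: g^T H^(-1) g = sum_i g_i^2 / H_ii
  = (-3.1953)^2/11 + (-6.8686)^2/15 + (1.8487)^2/14 + (-0.3601)^2/15
  = 0.9282 + 3.1452 + 0.2441 + 0.0086 = 4.3261
Step 3: Objective decrease = 0.5 * g^T H^(-1) g = 2.1631


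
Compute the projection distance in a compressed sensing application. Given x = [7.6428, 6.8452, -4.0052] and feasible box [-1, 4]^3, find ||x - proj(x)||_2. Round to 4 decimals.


Project each component onto [-1, 4].
clip(7.6428) = 4.0, clip(6.8452) = 4.0, clip(-4.0052) = -1.0
Projection = [4.0, 4.0, -1.0]
Squared diffs: [13.27, 8.0952, 9.0312]
Distance = sqrt(30.3964) = 5.5133


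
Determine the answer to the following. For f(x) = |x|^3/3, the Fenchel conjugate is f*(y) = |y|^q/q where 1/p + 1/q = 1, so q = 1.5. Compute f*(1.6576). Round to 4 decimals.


The conjugate exponent q satisfies 1/p + 1/q = 1.
p = 3, so q = 3/(3 - 1) = 1.5
|y|^q = 1.6576^1.5 = 2.1341
f*(1.6576) = 2.1341 / 1.5 = 1.4227


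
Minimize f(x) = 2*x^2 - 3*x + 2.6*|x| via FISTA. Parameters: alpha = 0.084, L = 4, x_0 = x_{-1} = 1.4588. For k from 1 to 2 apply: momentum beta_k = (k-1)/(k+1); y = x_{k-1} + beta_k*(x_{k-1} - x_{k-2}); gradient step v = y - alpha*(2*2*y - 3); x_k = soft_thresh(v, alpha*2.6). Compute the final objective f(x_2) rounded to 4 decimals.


FISTA on f(x) = 2*x^2 - 3*x + 2.6*|x|
L = 4, alpha = 0.084
Iteration 1: beta = 0.0, y = 1.4588 + 0.0*(1.4588 - 1.4588) = 1.4588
  grad(y) = 2.8352, v = y - alpha*grad = 1.2206
  prox(v) = soft_thresh(1.2206, 0.2184) = 1.0022
Iteration 2: beta = 0.3333, y = 1.0022 + 0.3333*(1.0022 - 1.4588) = 0.8501
  grad(y) = 0.4002, v = y - alpha*grad = 0.8164
  prox(v) = soft_thresh(0.8164, 0.2184) = 0.598
f(x_2) = 2*0.598^2 - 3*0.598 + 2.6*|0.598| = 0.4761


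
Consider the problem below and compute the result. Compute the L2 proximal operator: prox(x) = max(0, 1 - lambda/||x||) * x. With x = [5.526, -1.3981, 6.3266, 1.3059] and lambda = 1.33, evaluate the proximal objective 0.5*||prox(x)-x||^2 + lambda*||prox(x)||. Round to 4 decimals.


Step 1: Compute ||x||.
||x|| = 8.6153
Step 2: Compute scaling factor.
scale = max(0, 1 - 1.33/8.6153) = 0.8456
Step 3: prox(x) = [4.6729, -1.1823, 5.3499, 1.1043]
||prox(x)|| = 7.2853
Step 4: Proximal objective.
0.5*||prox-x||^2 = 0.8845
lambda*||prox|| = 9.6894
Total = 10.5738


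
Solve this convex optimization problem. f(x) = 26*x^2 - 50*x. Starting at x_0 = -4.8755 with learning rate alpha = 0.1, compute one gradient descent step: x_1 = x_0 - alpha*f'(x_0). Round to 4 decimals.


We compute the gradient at x_0 and apply the update.
f'(x) = 52*x - 50
f'(-4.8755) = 52*-4.8755 - 50 = -303.526
x_1 = -4.8755 - 0.1*-303.526 = 25.4771


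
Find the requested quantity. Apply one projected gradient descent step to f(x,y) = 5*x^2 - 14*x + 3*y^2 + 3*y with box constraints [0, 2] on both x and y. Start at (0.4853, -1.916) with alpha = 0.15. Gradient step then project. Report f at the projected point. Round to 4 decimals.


Step 1: Compute gradient at (0.4853, -1.916).
grad_x = 2*5*0.4853 - 14 = -9.147
grad_y = 2*3*-1.916 + 3 = -8.496
Step 2: Gradient step.
x_raw = 0.4853 - 0.15*-9.147 = 1.8574
y_raw = -1.916 - 0.15*-8.496 = -0.6416
Step 3: Project onto [0, 2].
x_proj = clip(1.8574) = 1.8574
y_proj = clip(-0.6416) = 0.0
Step 4: Evaluate f.
f(1.8574, 0.0) = -8.7542


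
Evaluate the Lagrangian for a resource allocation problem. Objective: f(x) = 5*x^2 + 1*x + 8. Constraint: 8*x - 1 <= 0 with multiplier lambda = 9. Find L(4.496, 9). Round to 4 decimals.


Step 1: Evaluate f(x).
f(4.496) = 5*4.496^2 + 1*4.496 + 8 = 113.5661
Step 2: Evaluate g(x).
g(4.496) = 8*4.496 - 1 = 34.968
Step 3: Compute Lagrangian.
L = 113.5661 + 9*34.968 = 428.2781


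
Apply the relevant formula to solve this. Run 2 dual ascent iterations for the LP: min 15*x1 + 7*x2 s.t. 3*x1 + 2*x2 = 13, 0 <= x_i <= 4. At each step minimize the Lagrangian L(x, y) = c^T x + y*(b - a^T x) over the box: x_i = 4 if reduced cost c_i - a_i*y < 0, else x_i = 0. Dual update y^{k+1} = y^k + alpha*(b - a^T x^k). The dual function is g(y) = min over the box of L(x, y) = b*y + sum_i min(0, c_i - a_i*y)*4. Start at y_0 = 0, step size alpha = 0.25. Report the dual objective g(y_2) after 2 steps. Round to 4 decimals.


Dual ascent for LP: min 15*x1 + 7*x2, 3*x1 + 2*x2 = 13, 0 <= x_i <= 4
Step 1: y^k = 0.0, reduced costs: (15.0, 7.0)
  x^k = (0.0, 0.0), subgradient = b - a^T x = 13.0
  y^{k+1} = 0.0 + 0.25*13.0 = 3.25
Step 2: y^k = 3.25, reduced costs: (5.25, 0.5)
  x^k = (0.0, 0.0), subgradient = b - a^T x = 13.0
  y^{k+1} = 3.25 + 0.25*13.0 = 6.5
Dual objective at y_2 = 6.5: reduced costs (-4.5, -6.0), box minimizer x = (4.0, 4.0)
g(y_2) = b*y + (c1 - a1*y)*x1 + (c2 - a2*y)*x2 = 13*6.5 + (-4.5)*4.0 + (-6.0)*4.0 = 84.5 - 18.0 - 24.0 = 42.5


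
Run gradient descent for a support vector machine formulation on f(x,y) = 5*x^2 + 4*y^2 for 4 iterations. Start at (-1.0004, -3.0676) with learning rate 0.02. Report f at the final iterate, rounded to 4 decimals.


Gradient descent on f(x,y) = 5*x^2 + 4*y^2.
Starting point: (-1.0004, -3.0676), alpha = 0.02
Step 1: grad_x = 2*5*-1.0004 = -10.004, grad_y = 2*4*-3.0676 = -24.5408
  x_1 = -1.0004 - 0.02*-10.004 = -0.8003
  y_1 = -3.0676 - 0.02*-24.5408 = -2.5768
Step 2: grad_x = 2*5*-0.8003 = -8.0032, grad_y = 2*4*-2.5768 = -20.6143
  x_2 = -0.8003 - 0.02*-8.0032 = -0.6403
  y_2 = -2.5768 - 0.02*-20.6143 = -2.1645
Step 3: grad_x = 2*5*-0.6403 = -6.4026, grad_y = 2*4*-2.1645 = -17.316
  x_3 = -0.6403 - 0.02*-6.4026 = -0.5122
  y_3 = -2.1645 - 0.02*-17.316 = -1.8182
Step 4: grad_x = 2*5*-0.5122 = -5.122, grad_y = 2*4*-1.8182 = -14.5454
  x_4 = -0.5122 - 0.02*-5.122 = -0.4098
  y_4 = -1.8182 - 0.02*-14.5454 = -1.5273
f(-0.4098, -1.5273) = 5*(-0.4098)^2 + 4*(-1.5273)^2 = 10.1697


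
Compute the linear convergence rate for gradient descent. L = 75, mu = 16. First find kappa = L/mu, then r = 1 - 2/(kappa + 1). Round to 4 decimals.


Step 1: Compute the condition number.
kappa = L/mu = 75/16 = 4.6875
Step 2: Compute the convergence rate.
r = 1 - 2/(kappa + 1) = 1 - 2*mu/(L + mu) = (L - mu)/(L + mu) = 59/91 = 0.6484


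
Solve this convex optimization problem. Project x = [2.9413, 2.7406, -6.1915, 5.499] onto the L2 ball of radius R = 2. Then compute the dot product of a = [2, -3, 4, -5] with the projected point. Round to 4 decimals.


Step 1: Compute ||x|| (intermediates to 6 decimals).
||x|| = sqrt(2.9413^2 + 2.7406^2 + (-6.1915)^2 + 5.499^2) = 9.205205
Step 2: Project.
Since ||x|| > R, scale = R/||x|| = 2/9.205205 = 0.217268, proj(x) = scale * x
proj(x) = [0.63905, 0.595445, -1.345215, 1.194757]
Step 3: Dot product.
a^T * proj(x) = 2*0.63905 - 3*0.595445 + 4*(-1.345215) - 5*1.194757 = -11.8629


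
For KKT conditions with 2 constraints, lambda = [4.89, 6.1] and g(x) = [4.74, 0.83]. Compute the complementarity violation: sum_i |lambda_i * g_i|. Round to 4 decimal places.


KKT complementary slackness check:
lambda_1 * g_1 = 4.89 * 4.74 = 23.1786
lambda_2 * g_2 = 6.1 * 0.83 = 5.063
Total violation = 23.1786 + 5.063 = 28.2416


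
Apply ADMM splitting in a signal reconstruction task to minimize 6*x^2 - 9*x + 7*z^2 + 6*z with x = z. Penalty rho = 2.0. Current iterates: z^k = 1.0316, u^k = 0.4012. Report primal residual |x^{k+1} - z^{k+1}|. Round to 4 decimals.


ADMM iteration with rho = 2.0, z^k = 1.0316, u^k = 0.4012
Step 1: x-update.
Minimize 6*x^2 - 9*x + (2.0/2)*(x - 1.0316 + 0.4012)^2
FOC: (2*6 + 2.0)*x = 9 + 2.0*(1.0316 - 0.4012)
x^{k+1} = 0.7329
Step 2: z-update.
Minimize 7*z^2 + 6*z + (2.0/2)*(0.7329 - z + 0.4012)^2
FOC: (2*7 + 2.0)*z = -6 + 2.0*(0.7329 + 0.4012)
z^{k+1} = -0.2332
Step 3: u-update.
u^{k+1} = 0.4012 + 0.7329 + 0.2332 = 1.3674
Step 4: Primal residual = |0.7329 + 0.2332| = 0.9662


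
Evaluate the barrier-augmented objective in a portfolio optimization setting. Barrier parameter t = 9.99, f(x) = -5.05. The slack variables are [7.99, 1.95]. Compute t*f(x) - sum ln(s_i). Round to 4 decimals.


Step 1: Compute log-barrier.
ln values: [2.0782, 0.6678]
phi = -(2.0782 + 0.6678) = -2.746
Step 2: Compute augmented objective.
t*f(x) = 9.99*-5.05 = -50.4495
Total = -50.4495 - 2.746 = -53.1955


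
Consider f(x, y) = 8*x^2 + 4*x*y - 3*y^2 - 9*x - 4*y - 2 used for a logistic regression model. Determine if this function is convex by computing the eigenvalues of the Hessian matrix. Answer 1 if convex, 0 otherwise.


The Hessian of f(x,y) = 8*x^2 + 4*x*y - 3*y^2 - 9*x - 4*y - 2 is:
H = [[16, 4], [4, -6]]
Trace = 16 - 6 = 10
Determinant = 16*-6 - (4)^2 = -112
Discriminant = (10)^2 - 4*-112 = 548.0
Eigenvalues: lambda_1 = -6.7047, lambda_2 = 16.7047
The function is not convex.

0


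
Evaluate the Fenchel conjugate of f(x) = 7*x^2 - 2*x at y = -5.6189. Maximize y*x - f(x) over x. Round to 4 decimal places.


f*(y) = sup_x {y*x - a*x^2 - b*x} = sup_x {(y-b)*x - a*x^2}
FOC: (y - b) - 2a*x = 0 => x* = (y - b)/(2a)
x* = (-5.6189 + 2)/(2*7) = -0.2585
f*(-5.6189) = (y-b)^2/(4a) = (-5.6189 + 2)^2/(4*7)
= 13.0964/28 = 0.4677


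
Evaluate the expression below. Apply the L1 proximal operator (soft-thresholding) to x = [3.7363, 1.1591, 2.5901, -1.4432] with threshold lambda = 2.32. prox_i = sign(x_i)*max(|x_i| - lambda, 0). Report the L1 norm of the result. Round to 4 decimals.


Soft-thresholding with lambda = 2.32:
prox(3.7363) = sign(3.7363)*max(|3.7363| - 2.32, 0) = 1.4163
prox(1.1591) = sign(1.1591)*max(|1.1591| - 2.32, 0) = 0.0
prox(2.5901) = sign(2.5901)*max(|2.5901| - 2.32, 0) = 0.2701
prox(-1.4432) = sign(-1.4432)*max(|-1.4432| - 2.32, 0) = 0.0
prox(x) = [1.4163, 0.0, 0.2701, 0.0]
||prox(x)||_1 = 1.4163 + 0.0 + 0.2701 + 0.0 = 1.6864


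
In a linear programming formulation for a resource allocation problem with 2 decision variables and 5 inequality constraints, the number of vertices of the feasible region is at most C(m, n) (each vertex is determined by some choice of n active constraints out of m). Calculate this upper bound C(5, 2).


Each vertex corresponds to some choice of n active constraints out of m, so the number of vertices is at most C(m, n) = m! / (n!(m-n)!).
m = 5, n = 2
Numerator: 5 * 4
Denominator: 2! = 2
C(5, 2) = 10


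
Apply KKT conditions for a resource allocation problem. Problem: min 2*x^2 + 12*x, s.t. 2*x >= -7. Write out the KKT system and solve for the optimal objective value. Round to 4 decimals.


Step 1: Try lambda = 0 (constraint inactive).
Stationarity: 2*2*x + 12 = 0
x* = -12/(2*2) = -3.0
Check constraint: 2*-3.0 = -6.0 >= -7 -- satisfied.
Step 2: Compute optimal value.
f(x*) = 2*(-3.0)^2 + 12*(-3.0) = -18.0


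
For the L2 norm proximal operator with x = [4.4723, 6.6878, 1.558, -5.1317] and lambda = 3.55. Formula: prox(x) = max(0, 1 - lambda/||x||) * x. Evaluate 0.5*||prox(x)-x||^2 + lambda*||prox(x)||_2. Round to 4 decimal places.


Step 1: Compute ||x||.
||x|| = 9.669
Step 2: Compute scaling factor.
scale = max(0, 1 - 3.55/9.669) = 0.6328
Step 3: prox(x) = [2.8303, 4.2324, 0.986, -3.2476]
||prox(x)|| = 6.119
Step 4: Proximal objective.
0.5*||prox-x||^2 = 6.3013
lambda*||prox|| = 21.7225
Total = 28.0238


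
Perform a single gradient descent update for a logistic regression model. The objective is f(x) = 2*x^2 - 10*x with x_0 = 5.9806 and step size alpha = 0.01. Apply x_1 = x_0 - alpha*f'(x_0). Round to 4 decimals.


We compute the gradient at x_0 and apply the update.
f'(x) = 4*x - 10
f'(5.9806) = 4*5.9806 - 10 = 13.9224
x_1 = 5.9806 - 0.01*13.9224 = 5.8414


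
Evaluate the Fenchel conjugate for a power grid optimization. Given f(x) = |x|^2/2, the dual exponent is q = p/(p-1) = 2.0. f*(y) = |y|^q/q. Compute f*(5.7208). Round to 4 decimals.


The conjugate exponent q satisfies 1/p + 1/q = 1.
p = 2, so q = 2/(2 - 1) = 2.0
|y|^q = 5.7208^2.0 = 32.7276
f*(5.7208) = 32.7276 / 2.0 = 16.3638


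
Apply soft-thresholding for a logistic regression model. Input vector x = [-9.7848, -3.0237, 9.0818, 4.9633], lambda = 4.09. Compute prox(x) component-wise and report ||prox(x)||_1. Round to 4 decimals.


Soft-thresholding with lambda = 4.09:
prox(-9.7848) = sign(-9.7848)*max(|-9.7848| - 4.09, 0) = -5.6948
prox(-3.0237) = sign(-3.0237)*max(|-3.0237| - 4.09, 0) = 0.0
prox(9.0818) = sign(9.0818)*max(|9.0818| - 4.09, 0) = 4.9918
prox(4.9633) = sign(4.9633)*max(|4.9633| - 4.09, 0) = 0.8733
prox(x) = [-5.6948, 0.0, 4.9918, 0.8733]
||prox(x)||_1 = 5.6948 + 0.0 + 4.9918 + 0.8733 = 11.5599


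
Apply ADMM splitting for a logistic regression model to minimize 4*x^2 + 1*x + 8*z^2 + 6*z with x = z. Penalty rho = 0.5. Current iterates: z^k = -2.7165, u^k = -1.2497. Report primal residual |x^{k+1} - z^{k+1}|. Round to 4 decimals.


ADMM iteration with rho = 0.5, z^k = -2.7165, u^k = -1.2497
Step 1: x-update.
Minimize 4*x^2 + 1*x + (0.5/2)*(x + 2.7165 - 1.2497)^2
FOC: (2*4 + 0.5)*x = -1 + 0.5*(-2.7165 + 1.2497)
x^{k+1} = -0.2039
Step 2: z-update.
Minimize 8*z^2 + 6*z + (0.5/2)*(-0.2039 - z - 1.2497)^2
FOC: (2*8 + 0.5)*z = -6 + 0.5*(-0.2039 - 1.2497)
z^{k+1} = -0.4077
Step 3: u-update.
u^{k+1} = -1.2497 - 0.2039 + 0.4077 = -1.0459
Step 4: Primal residual = |-0.2039 + 0.4077| = 0.2038


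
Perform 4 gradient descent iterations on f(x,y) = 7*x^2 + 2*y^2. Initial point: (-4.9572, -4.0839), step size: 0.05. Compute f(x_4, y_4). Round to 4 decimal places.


Gradient descent on f(x,y) = 7*x^2 + 2*y^2.
Starting point: (-4.9572, -4.0839), alpha = 0.05
Step 1: grad_x = 2*7*-4.9572 = -69.4008, grad_y = 2*2*-4.0839 = -16.3356
  x_1 = -4.9572 - 0.05*-69.4008 = -1.4872
  y_1 = -4.0839 - 0.05*-16.3356 = -3.2671
Step 2: grad_x = 2*7*-1.4872 = -20.8202, grad_y = 2*2*-3.2671 = -13.0685
  x_2 = -1.4872 - 0.05*-20.8202 = -0.4461
  y_2 = -3.2671 - 0.05*-13.0685 = -2.6137
Step 3: grad_x = 2*7*-0.4461 = -6.2461, grad_y = 2*2*-2.6137 = -10.4548
  x_3 = -0.4461 - 0.05*-6.2461 = -0.1338
  y_3 = -2.6137 - 0.05*-10.4548 = -2.091
Step 4: grad_x = 2*7*-0.1338 = -1.8738, grad_y = 2*2*-2.091 = -8.3638
  x_4 = -0.1338 - 0.05*-1.8738 = -0.0402
  y_4 = -2.091 - 0.05*-8.3638 = -1.6728
f(-0.0402, -1.6728) = 7*(-0.0402)^2 + 2*(-1.6728)^2 = 5.6076


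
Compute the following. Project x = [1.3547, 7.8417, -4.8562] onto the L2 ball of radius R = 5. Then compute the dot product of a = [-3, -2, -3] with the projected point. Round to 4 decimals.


Step 1: Compute ||x|| (intermediates to 6 decimals).
||x|| = sqrt(1.3547^2 + 7.8417^2 + (-4.8562)^2) = 9.322561
Step 2: Project.
Since ||x|| > R, scale = R/||x|| = 5/9.322561 = 0.536333, proj(x) = scale * x
proj(x) = [0.72657, 4.205762, -2.60454]
Step 3: Dot product.
a^T * proj(x) = -3*0.72657 - 2*4.205762 - 3*(-2.60454) = -2.7776


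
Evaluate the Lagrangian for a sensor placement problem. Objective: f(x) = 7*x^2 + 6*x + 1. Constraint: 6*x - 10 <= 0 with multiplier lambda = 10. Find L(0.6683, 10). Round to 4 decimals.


Step 1: Evaluate f(x).
f(0.6683) = 7*0.6683^2 + 6*0.6683 + 1 = 8.1362
Step 2: Evaluate g(x).
g(0.6683) = 6*0.6683 - 10 = -5.9902
Step 3: Compute Lagrangian.
L = 8.1362 + 10*-5.9902 = -51.7658


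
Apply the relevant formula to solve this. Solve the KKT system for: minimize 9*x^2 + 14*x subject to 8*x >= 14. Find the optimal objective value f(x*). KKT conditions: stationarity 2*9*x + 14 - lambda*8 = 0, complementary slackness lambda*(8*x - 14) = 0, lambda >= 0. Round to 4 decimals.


Step 1: Try lambda = 0 (constraint inactive).
x_unc = -14/(2*9) = -0.7778
Check: 8*-0.7778 = -6.2224 < 14 -- violated!
Step 2: Constraint must be active: 8*x = 14
x* = 14/8 = 1.75
lambda = (2*9*1.75 + 14)/8 = 5.6875
Step 3: Compute optimal value.
f(x*) = 9*1.75^2 + 14*1.75 = 52.0625


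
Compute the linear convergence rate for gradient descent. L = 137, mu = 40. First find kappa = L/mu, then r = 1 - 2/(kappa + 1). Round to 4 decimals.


Step 1: Compute the condition number.
kappa = L/mu = 137/40 = 3.425
Step 2: Compute the convergence rate.
r = 1 - 2/(kappa + 1) = 1 - 2*mu/(L + mu) = (L - mu)/(L + mu) = 97/177 = 0.548


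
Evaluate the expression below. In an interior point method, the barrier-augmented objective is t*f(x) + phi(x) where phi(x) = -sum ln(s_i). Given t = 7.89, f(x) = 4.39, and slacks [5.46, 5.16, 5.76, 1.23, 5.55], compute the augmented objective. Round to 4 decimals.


Step 1: Compute log-barrier.
ln values: [1.6974, 1.6409, 1.7509, 0.207, 1.7138]
phi = -(1.6974 + 1.6409 + 1.7509 + 0.207 + 1.7138) = -7.0101
Step 2: Compute augmented objective.
t*f(x) = 7.89*4.39 = 34.6371
Total = 34.6371 - 7.0101 = 27.627


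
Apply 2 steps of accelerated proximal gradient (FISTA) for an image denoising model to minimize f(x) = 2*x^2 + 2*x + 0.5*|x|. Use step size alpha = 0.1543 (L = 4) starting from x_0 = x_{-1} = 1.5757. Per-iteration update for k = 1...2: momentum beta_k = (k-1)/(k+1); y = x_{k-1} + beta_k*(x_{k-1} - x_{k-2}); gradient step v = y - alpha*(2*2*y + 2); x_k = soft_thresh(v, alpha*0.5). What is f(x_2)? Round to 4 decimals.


FISTA on f(x) = 2*x^2 + 2*x + 0.5*|x|
L = 4, alpha = 0.1543
Iteration 1: beta = 0.0, y = 1.5757 + 0.0*(1.5757 - 1.5757) = 1.5757
  grad(y) = 8.3028, v = y - alpha*grad = 0.2946
  prox(v) = soft_thresh(0.2946, 0.0772) = 0.2174
Iteration 2: beta = 0.3333, y = 0.2174 + 0.3333*(0.2174 - 1.5757) = -0.2353
  grad(y) = 1.0587, v = y - alpha*grad = -0.3987
  prox(v) = soft_thresh(-0.3987, 0.0772) = -0.3215
f(x_2) = 2*(-0.3215)^2 + 2*(-0.3215) + 0.5*|-0.3215| = -0.2755


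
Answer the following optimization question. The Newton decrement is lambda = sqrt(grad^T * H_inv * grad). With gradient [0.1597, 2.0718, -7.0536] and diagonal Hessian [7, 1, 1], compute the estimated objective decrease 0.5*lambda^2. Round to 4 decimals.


Step 1: H is diagonal, so H^(-1) * g = [0.0228, 2.0718, -7.0536].
Step 2: g^T H^(-1) g = sum_i g_i^2 / H_ii
  = (0.1597)^2/7 + (2.0718)^2/1 + (-7.0536)^2/1
  = 0.0036 + 4.2924 + 49.7533 = 54.0493
Step 3: Objective decrease = 0.5 * g^T H^(-1) g = 27.0246


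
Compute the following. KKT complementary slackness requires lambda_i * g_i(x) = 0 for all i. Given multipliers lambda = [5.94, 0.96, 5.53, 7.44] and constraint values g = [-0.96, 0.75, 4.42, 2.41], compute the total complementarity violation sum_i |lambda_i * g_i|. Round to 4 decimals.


KKT complementary slackness check:
lambda_1 * g_1 = 5.94 * -0.96 = -5.7024
lambda_2 * g_2 = 0.96 * 0.75 = 0.72
lambda_3 * g_3 = 5.53 * 4.42 = 24.4426
lambda_4 * g_4 = 7.44 * 2.41 = 17.9304
Total violation = 5.7024 + 0.72 + 24.4426 + 17.9304 = 48.7954


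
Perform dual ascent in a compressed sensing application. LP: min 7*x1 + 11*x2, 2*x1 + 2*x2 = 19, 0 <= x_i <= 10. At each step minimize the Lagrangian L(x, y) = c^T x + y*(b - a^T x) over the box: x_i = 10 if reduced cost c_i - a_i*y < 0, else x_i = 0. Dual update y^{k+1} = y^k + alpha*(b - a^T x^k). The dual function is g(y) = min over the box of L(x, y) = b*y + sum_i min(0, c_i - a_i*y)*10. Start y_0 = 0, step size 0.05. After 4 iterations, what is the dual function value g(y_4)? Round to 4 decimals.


Dual ascent for LP: min 7*x1 + 11*x2, 2*x1 + 2*x2 = 19, 0 <= x_i <= 10
Step 1: y^k = 0.0, reduced costs: (7.0, 11.0)
  x^k = (0.0, 0.0), subgradient = b - a^T x = 19.0
  y^{k+1} = 0.0 + 0.05*19.0 = 0.95
Step 2: y^k = 0.95, reduced costs: (5.1, 9.1)
  x^k = (0.0, 0.0), subgradient = b - a^T x = 19.0
  y^{k+1} = 0.95 + 0.05*19.0 = 1.9
Step 3: y^k = 1.9, reduced costs: (3.2, 7.2)
  x^k = (0.0, 0.0), subgradient = b - a^T x = 19.0
  y^{k+1} = 1.9 + 0.05*19.0 = 2.85
Step 4: y^k = 2.85, reduced costs: (1.3, 5.3)
  x^k = (0.0, 0.0), subgradient = b - a^T x = 19.0
  y^{k+1} = 2.85 + 0.05*19.0 = 3.8
Dual objective at y_4 = 3.8: reduced costs (-0.6, 3.4), box minimizer x = (10.0, 0.0)
g(y_4) = b*y + (c1 - a1*y)*x1 + (c2 - a2*y)*x2 = 19*3.8 + (-0.6)*10.0 + 3.4*0.0 = 72.2 - 6.0 + 0.0 = 66.2


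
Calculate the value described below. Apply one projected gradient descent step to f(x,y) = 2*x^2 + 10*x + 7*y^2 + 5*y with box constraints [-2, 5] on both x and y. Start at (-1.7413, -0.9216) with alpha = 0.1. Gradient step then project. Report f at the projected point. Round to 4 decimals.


Step 1: Compute gradient at (-1.7413, -0.9216).
grad_x = 2*2*-1.7413 + 10 = 3.0348
grad_y = 2*7*-0.9216 + 5 = -7.9024
Step 2: Gradient step.
x_raw = -1.7413 - 0.1*3.0348 = -2.0448
y_raw = -0.9216 - 0.1*-7.9024 = -0.1314
Step 3: Project onto [-2, 5].
x_proj = clip(-2.0448) = -2.0
y_proj = clip(-0.1314) = -0.1314
Step 4: Evaluate f.
f(-2.0, -0.1314) = -12.536


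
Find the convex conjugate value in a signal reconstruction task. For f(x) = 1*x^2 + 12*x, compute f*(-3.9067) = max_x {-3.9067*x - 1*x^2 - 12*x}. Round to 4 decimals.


f*(y) = sup_x {y*x - a*x^2 - b*x} = sup_x {(y-b)*x - a*x^2}
FOC: (y - b) - 2a*x = 0 => x* = (y - b)/(2a)
x* = (-3.9067 - 12)/(2*1) = -7.9534
f*(-3.9067) = (y-b)^2/(4a) = (-3.9067 - 12)^2/(4*1)
= 253.0231/4 = 63.2558


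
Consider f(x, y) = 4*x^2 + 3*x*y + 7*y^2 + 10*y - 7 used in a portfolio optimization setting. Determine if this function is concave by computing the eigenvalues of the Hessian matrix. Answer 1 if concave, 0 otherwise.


The Hessian of f(x,y) = 4*x^2 + 3*x*y + 7*y^2 + 10*y - 7 is:
H = [[8, 3], [3, 14]]
Trace = 8 + 14 = 22
Determinant = 8*14 - (3)^2 = 103
Discriminant = (22)^2 - 4*103 = 72.0
Eigenvalues: lambda_1 = 6.7574, lambda_2 = 15.2426
The function is not concave.

0


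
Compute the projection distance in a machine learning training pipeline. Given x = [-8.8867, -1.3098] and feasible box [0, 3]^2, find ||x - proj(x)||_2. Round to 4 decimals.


Project each component onto [0, 3].
clip(-8.8867) = 0.0, clip(-1.3098) = 0.0
Projection = [0.0, 0.0]
Squared diffs: [78.9734, 1.7156]
Distance = sqrt(80.689) = 8.9827


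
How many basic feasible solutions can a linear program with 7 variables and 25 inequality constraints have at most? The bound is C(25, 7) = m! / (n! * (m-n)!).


Each vertex corresponds to some choice of n active constraints out of m, so the number of vertices is at most C(m, n) = m! / (n!(m-n)!).
m = 25, n = 7
Numerator: 25 * 24 * 23 * 22 * 21 * 20 * 19
Denominator: 7! = 5040
C(25, 7) = 480700


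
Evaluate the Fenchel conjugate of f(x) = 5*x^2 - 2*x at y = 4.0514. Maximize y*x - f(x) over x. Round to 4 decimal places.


f*(y) = sup_x {y*x - a*x^2 - b*x} = sup_x {(y-b)*x - a*x^2}
FOC: (y - b) - 2a*x = 0 => x* = (y - b)/(2a)
x* = (4.0514 + 2)/(2*5) = 0.6051
f*(4.0514) = (y-b)^2/(4a) = (4.0514 + 2)^2/(4*5)
= 36.6194/20 = 1.831


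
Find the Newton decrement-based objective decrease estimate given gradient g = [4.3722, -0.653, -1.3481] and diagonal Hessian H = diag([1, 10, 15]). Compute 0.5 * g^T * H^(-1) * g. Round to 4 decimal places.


Step 1: H is diagonal, so H^(-1) * g = [4.3722, -0.0653, -0.0899].
Step 2: g^T H^(-1) g = sum_i g_i^2 / H_ii
  = (4.3722)^2/1 + (-0.653)^2/10 + (-1.3481)^2/15
  = 19.1161 + 0.0426 + 0.1212 = 19.2799
Step 3: Objective decrease = 0.5 * g^T H^(-1) g = 9.64


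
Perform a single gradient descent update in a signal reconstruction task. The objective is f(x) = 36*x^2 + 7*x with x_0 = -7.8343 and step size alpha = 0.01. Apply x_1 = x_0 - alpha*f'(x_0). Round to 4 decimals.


We compute the gradient at x_0 and apply the update.
f'(x) = 72*x + 7
f'(-7.8343) = 72*-7.8343 + 7 = -557.0696
x_1 = -7.8343 - 0.01*-557.0696 = -2.2636


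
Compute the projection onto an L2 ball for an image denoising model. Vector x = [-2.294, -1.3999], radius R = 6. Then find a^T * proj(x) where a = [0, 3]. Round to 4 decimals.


Step 1: Compute ||x|| (intermediates to 6 decimals).
||x|| = sqrt((-2.294)^2 + (-1.3999)^2) = 2.687407
Step 2: Project.
Since ||x|| <= R, proj = x (no scaling needed).
proj(x) = [-2.294, -1.3999]
Step 3: Dot product.
a^T * proj(x) = 0*(-2.294) + 3*(-1.3999) = -4.1997


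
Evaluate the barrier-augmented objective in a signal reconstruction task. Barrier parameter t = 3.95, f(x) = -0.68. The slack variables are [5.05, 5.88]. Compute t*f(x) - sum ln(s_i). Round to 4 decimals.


Step 1: Compute log-barrier.
ln values: [1.6194, 1.7716]
phi = -(1.6194 + 1.7716) = -3.3909
Step 2: Compute augmented objective.
t*f(x) = 3.95*-0.68 = -2.686
Total = -2.686 - 3.3909 = -6.0769


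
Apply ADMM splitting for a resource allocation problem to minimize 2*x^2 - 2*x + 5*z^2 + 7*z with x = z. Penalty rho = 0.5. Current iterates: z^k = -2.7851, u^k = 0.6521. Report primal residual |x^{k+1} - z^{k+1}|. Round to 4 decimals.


ADMM iteration with rho = 0.5, z^k = -2.7851, u^k = 0.6521
Step 1: x-update.
Minimize 2*x^2 - 2*x + (0.5/2)*(x + 2.7851 + 0.6521)^2
FOC: (2*2 + 0.5)*x = 2 + 0.5*(-2.7851 - 0.6521)
x^{k+1} = 0.0625
Step 2: z-update.
Minimize 5*z^2 + 7*z + (0.5/2)*(0.0625 - z + 0.6521)^2
FOC: (2*5 + 0.5)*z = -7 + 0.5*(0.0625 + 0.6521)
z^{k+1} = -0.6326
Step 3: u-update.
u^{k+1} = 0.6521 + 0.0625 + 0.6326 = 1.3473
Step 4: Primal residual = |0.0625 + 0.6326| = 0.6952


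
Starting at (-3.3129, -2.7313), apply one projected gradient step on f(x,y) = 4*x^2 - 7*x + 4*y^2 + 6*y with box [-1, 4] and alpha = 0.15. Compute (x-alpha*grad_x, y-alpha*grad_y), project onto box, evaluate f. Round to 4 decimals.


Step 1: Compute gradient at (-3.3129, -2.7313).
grad_x = 2*4*-3.3129 - 7 = -33.5032
grad_y = 2*4*-2.7313 + 6 = -15.8504
Step 2: Gradient step.
x_raw = -3.3129 - 0.15*-33.5032 = 1.7126
y_raw = -2.7313 - 0.15*-15.8504 = -0.3537
Step 3: Project onto [-1, 4].
x_proj = clip(1.7126) = 1.7126
y_proj = clip(-0.3537) = -0.3537
Step 4: Evaluate f.
f(1.7126, -0.3537) = -1.8783


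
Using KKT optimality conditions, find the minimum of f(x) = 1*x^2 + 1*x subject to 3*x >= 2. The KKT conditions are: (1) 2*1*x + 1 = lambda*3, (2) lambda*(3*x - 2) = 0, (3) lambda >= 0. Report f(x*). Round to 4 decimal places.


Step 1: Try lambda = 0 (constraint inactive).
x_unc = -1/(2*1) = -0.5
Check: 3*-0.5 = -1.5 < 2 -- violated!
Step 2: Constraint must be active: 3*x = 2
x* = 2/3 = 0.6667 (rounded; the exact value 2/3 is used below)
lambda = (2*1*(2/3) + 1)/3 = 0.7778
Step 3: Compute optimal value.
f(x*) = 1*(2/3)^2 + 1*(2/3) = 1.1111


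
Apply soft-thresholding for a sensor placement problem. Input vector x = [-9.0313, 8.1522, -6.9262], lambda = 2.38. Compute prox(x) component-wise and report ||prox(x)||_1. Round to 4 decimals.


Soft-thresholding with lambda = 2.38:
prox(-9.0313) = sign(-9.0313)*max(|-9.0313| - 2.38, 0) = -6.6513
prox(8.1522) = sign(8.1522)*max(|8.1522| - 2.38, 0) = 5.7722
prox(-6.9262) = sign(-6.9262)*max(|-6.9262| - 2.38, 0) = -4.5462
prox(x) = [-6.6513, 5.7722, -4.5462]
||prox(x)||_1 = 6.6513 + 5.7722 + 4.5462 = 16.9697


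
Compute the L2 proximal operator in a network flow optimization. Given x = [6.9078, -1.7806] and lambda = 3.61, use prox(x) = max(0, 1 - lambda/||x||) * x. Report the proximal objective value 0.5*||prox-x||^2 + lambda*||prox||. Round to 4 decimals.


Step 1: Compute ||x||.
||x|| = 7.1336
Step 2: Compute scaling factor.
scale = max(0, 1 - 3.61/7.1336) = 0.4939
Step 3: prox(x) = [3.4121, -0.8795]
||prox(x)|| = 3.5236
Step 4: Proximal objective.
0.5*||prox-x||^2 = 6.5161
lambda*||prox|| = 12.7202
Total = 19.2362


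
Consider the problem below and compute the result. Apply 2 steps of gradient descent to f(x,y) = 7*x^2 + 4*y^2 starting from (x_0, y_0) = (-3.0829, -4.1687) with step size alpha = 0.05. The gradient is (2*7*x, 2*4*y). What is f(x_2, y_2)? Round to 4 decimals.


Gradient descent on f(x,y) = 7*x^2 + 4*y^2.
Starting point: (-3.0829, -4.1687), alpha = 0.05
Step 1: grad_x = 2*7*-3.0829 = -43.1606, grad_y = 2*4*-4.1687 = -33.3496
  x_1 = -3.0829 - 0.05*-43.1606 = -0.9249
  y_1 = -4.1687 - 0.05*-33.3496 = -2.5012
Step 2: grad_x = 2*7*-0.9249 = -12.9482, grad_y = 2*4*-2.5012 = -20.0098
  x_2 = -0.9249 - 0.05*-12.9482 = -0.2775
  y_2 = -2.5012 - 0.05*-20.0098 = -1.5007
f(-0.2775, -1.5007) = 7*(-0.2775)^2 + 4*(-1.5007)^2 = 9.5477


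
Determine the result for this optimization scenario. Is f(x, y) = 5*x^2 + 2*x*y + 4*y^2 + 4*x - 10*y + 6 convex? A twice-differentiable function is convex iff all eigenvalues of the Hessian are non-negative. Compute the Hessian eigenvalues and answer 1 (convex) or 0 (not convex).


The Hessian of f(x,y) = 5*x^2 + 2*x*y + 4*y^2 + 4*x - 10*y + 6 is:
H = [[10, 2], [2, 8]]
Trace = 10 + 8 = 18
Determinant = 10*8 - (2)^2 = 76
Discriminant = (18)^2 - 4*76 = 20.0
Eigenvalues: lambda_1 = 6.7639, lambda_2 = 11.2361
The function is convex.

1


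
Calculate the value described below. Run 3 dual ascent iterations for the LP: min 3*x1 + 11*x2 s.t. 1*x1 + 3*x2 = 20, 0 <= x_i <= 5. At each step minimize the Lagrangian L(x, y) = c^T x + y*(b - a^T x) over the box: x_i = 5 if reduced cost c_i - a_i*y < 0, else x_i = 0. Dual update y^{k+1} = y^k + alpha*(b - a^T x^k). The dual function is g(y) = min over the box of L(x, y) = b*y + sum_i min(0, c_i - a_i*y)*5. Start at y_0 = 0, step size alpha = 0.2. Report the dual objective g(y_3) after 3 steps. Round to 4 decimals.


Dual ascent for LP: min 3*x1 + 11*x2, 1*x1 + 3*x2 = 20, 0 <= x_i <= 5
Step 1: y^k = 0.0, reduced costs: (3.0, 11.0)
  x^k = (0.0, 0.0), subgradient = b - a^T x = 20.0
  y^{k+1} = 0.0 + 0.2*20.0 = 4.0
Step 2: y^k = 4.0, reduced costs: (-1.0, -1.0)
  x^k = (5.0, 5.0), subgradient = b - a^T x = 0.0
  y^{k+1} = 4.0 + 0.2*0.0 = 4.0
Step 3: y^k = 4.0, reduced costs: (-1.0, -1.0)
  x^k = (5.0, 5.0), subgradient = b - a^T x = 0.0
  y^{k+1} = 4.0 + 0.2*0.0 = 4.0
Dual objective at y_3 = 4.0: reduced costs (-1.0, -1.0), box minimizer x = (5.0, 5.0)
g(y_3) = b*y + (c1 - a1*y)*x1 + (c2 - a2*y)*x2 = 20*4.0 + (-1.0)*5.0 + (-1.0)*5.0 = 80.0 - 5.0 - 5.0 = 70.0


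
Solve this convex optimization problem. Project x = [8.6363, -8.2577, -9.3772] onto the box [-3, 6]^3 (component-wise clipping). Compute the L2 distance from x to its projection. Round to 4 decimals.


Project each component onto [-3, 6].
clip(8.6363) = 6.0, clip(-8.2577) = -3.0, clip(-9.3772) = -3.0
Projection = [6.0, -3.0, -3.0]
Squared diffs: [6.9501, 27.6434, 40.6687]
Distance = sqrt(75.2622) = 8.6754


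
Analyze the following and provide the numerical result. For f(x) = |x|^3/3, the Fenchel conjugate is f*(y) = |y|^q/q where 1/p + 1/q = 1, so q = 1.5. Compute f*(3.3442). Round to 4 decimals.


The conjugate exponent q satisfies 1/p + 1/q = 1.
p = 3, so q = 3/(3 - 1) = 1.5
|y|^q = 3.3442^1.5 = 6.1156
f*(3.3442) = 6.1156 / 1.5 = 4.0771


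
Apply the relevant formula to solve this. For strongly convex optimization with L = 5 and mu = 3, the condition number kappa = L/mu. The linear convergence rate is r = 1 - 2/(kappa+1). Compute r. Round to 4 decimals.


Step 1: Compute the condition number.
kappa = L/mu = 5/3 = 1.6667
Step 2: Compute the convergence rate.
r = 1 - 2/(kappa + 1) = 1 - 2*mu/(L + mu) = (L - mu)/(L + mu) = 2/8 = 0.25


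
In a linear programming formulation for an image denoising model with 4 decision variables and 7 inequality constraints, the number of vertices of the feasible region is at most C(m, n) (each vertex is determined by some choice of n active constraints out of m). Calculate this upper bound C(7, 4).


Each vertex corresponds to some choice of n active constraints out of m, so the number of vertices is at most C(m, n) = m! / (n!(m-n)!).
m = 7, n = 4
Numerator: 7 * 6 * 5 * 4
Denominator: 4! = 24
C(7, 4) = 35


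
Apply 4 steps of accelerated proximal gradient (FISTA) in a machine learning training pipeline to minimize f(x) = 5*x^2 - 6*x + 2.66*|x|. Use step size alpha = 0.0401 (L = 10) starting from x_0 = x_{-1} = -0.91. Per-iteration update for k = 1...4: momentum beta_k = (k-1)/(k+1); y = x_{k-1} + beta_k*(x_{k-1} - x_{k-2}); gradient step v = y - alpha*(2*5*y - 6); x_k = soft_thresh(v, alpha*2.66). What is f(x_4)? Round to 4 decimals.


FISTA on f(x) = 5*x^2 - 6*x + 2.66*|x|
L = 10, alpha = 0.0401
Iteration 1: beta = 0.0, y = -0.91 + 0.0*(-0.91 + 0.91) = -0.91
  grad(y) = -15.1, v = y - alpha*grad = -0.3045
  prox(v) = soft_thresh(-0.3045, 0.1067) = -0.1978
Iteration 2: beta = 0.3333, y = -0.1978 + 0.3333*(-0.1978 + 0.91) = 0.0396
  grad(y) = -5.6043, v = y - alpha*grad = 0.2643
  prox(v) = soft_thresh(0.2643, 0.1067) = 0.1576
Iteration 3: beta = 0.5, y = 0.1576 + 0.5*(0.1576 + 0.1978) = 0.3354
  grad(y) = -2.6464, v = y - alpha*grad = 0.4415
  prox(v) = soft_thresh(0.4415, 0.1067) = 0.3348
Iteration 4: beta = 0.6, y = 0.3348 + 0.6*(0.3348 - 0.1576) = 0.4411
  grad(y) = -1.5887, v = y - alpha*grad = 0.5048
  prox(v) = soft_thresh(0.5048, 0.1067) = 0.3982
f(x_4) = 5*0.3982^2 - 6*0.3982 + 2.66*|0.3982| = -0.5372
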